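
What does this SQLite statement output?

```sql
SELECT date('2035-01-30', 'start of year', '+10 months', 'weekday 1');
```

2035-11-05

`start of year` rewinds 2035-01-30 to 2035-01-01.
Adding +10 months to 2035-01-01 gives 2035-11-01.
`weekday 1` advances to the next Monday; 2035-11-01 is a Thursday, so it moves forward to 2035-11-05.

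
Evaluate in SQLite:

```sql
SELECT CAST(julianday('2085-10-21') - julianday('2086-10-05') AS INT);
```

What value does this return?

10 days remain in October 2085 after the 21st (31 − 21).
Full months from November 2085 through September 2086 contribute their day counts.
Then 5 days into October 2086.
Total: 10 + 30 + 31 + 31 + 28 + 31 + 30 + 31 + 30 + 31 + 31 + 30 + 5 = 349.
The subtraction is earlier − later, so the result is −349 → -349.

-349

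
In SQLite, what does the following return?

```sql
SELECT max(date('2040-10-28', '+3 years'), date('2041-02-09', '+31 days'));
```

date('2040-10-28', '+3 years') → 2043-10-28.
date('2041-02-09', '+31 days') → 2041-03-12.
Later of the two is 2043-10-28.

2043-10-28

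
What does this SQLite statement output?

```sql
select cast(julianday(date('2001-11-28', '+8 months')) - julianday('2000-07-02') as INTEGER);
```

Adding +8 months to 2001-11-28 gives 2002-07-28.
29 days remain in July 2000 after the 2nd (31 − 2).
Full months from August 2000 through June 2002 contribute their day counts.
Then 28 days into July 2002.
Total: 29 + 31 + 30 + 31 + 30 + 31 + 31 + 28 + 31 + 30 + 31 + 30 + 31 + 31 + 30 + 31 + 30 + 31 + 31 + 28 + 31 + 30 + 31 + 30 + 28 = 756.

756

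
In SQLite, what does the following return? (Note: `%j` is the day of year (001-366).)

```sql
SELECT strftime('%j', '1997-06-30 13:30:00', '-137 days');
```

First apply '-137 days': 1997-06-30 13:30:00 → 1997-02-13 13:30:00.
Day-of-year for 1997-02-13: days since 1997-01-01 inclusive = 44, zero-padded to 044.

044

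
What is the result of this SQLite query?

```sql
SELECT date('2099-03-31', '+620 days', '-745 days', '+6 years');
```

2104-11-26

Applying '+620 days' to 2099-03-31: counting 620 days forward gives 2100-12-11.
Applying '-745 days' to 2100-12-11: counting 745 days back gives 2098-11-26.
Adding +6 years to 2098-11-26 gives 2104-11-26.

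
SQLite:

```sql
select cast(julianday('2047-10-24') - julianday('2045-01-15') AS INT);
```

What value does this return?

16 days remain in January 2045 after the 15th (31 − 15).
Full months from February 2045 through September 2047 contribute their day counts.
Then 24 days into October 2047.
Total: 16 + 28 + 31 + 30 + 31 + 30 + 31 + 31 + 30 + 31 + 30 + 31 + 31 + 28 + 31 + 30 + 31 + 30 + 31 + 31 + 30 + 31 + 30 + 31 + 31 + 28 + 31 + 30 + 31 + 30 + 31 + 31 + 30 + 24 = 1012.

1012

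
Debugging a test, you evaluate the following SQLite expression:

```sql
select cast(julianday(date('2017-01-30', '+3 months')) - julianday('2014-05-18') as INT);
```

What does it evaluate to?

Adding +3 months to 2017-01-30 gives 2017-04-30.
13 days remain in May 2014 after the 18th (31 − 18).
Full months from June 2014 through March 2017 contribute their day counts.
Then 30 days into April 2017.
Total: 13 + 30 + 31 + 31 + 30 + 31 + 30 + 31 + 31 + 28 + 31 + 30 + 31 + 30 + 31 + 31 + 30 + 31 + 30 + 31 + 31 + 29 + 31 + 30 + 31 + 30 + 31 + 31 + 30 + 31 + 30 + 31 + 31 + 28 + 31 + 30 = 1078.

1078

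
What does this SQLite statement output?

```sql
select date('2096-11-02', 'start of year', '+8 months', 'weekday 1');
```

`start of year` rewinds 2096-11-02 to 2096-01-01.
Adding +8 months to 2096-01-01 gives 2096-09-01.
`weekday 1` advances to the next Monday; 2096-09-01 is a Saturday, so it moves forward to 2096-09-03.

2096-09-03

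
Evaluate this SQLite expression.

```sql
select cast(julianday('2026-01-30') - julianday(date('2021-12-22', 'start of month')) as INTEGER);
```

1521

`start of month` rewinds 2021-12-22 to 2021-12-01.
30 days remain in December 2021 after the 1st (31 − 1).
Full months from January 2022 through December 2025 contribute their day counts.
Then 30 days into January 2026.
Total: 30 + 31 + 28 + 31 + 30 + 31 + 30 + 31 + 31 + 30 + 31 + 30 + 31 + 31 + 28 + 31 + 30 + 31 + 30 + 31 + 31 + 30 + 31 + 30 + 31 + 31 + 29 + 31 + 30 + 31 + 30 + 31 + 31 + 30 + 31 + 30 + 31 + 31 + 28 + 31 + 30 + 31 + 30 + 31 + 31 + 30 + 31 + 30 + 31 + 30 = 1521.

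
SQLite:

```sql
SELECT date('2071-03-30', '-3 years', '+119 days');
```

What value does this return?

Adding -3 years to 2071-03-30 gives 2068-03-30.
Applying '+119 days' to 2068-03-30: counting 119 days forward gives 2068-07-27.

2068-07-27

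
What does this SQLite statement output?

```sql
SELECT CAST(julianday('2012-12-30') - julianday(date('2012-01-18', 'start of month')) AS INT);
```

364

`start of month` rewinds 2012-01-18 to 2012-01-01.
30 days remain in January 2012 after the 1st (31 − 1).
Full months from February 2012 through November 2012 contribute their day counts.
Then 30 days into December 2012.
Total: 30 + 29 + 31 + 30 + 31 + 30 + 31 + 31 + 30 + 31 + 30 + 30 = 364.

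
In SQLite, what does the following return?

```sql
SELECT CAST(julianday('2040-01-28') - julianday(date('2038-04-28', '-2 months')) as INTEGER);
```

Adding -2 months to 2038-04-28 gives 2038-02-28.
0 days remain in February 2038 after the 28th (28 − 28).
Full months from March 2038 through December 2039 contribute their day counts.
Then 28 days into January 2040.
Total: 0 + 31 + 30 + 31 + 30 + 31 + 31 + 30 + 31 + 30 + 31 + 31 + 28 + 31 + 30 + 31 + 30 + 31 + 31 + 30 + 31 + 30 + 31 + 28 = 699.

699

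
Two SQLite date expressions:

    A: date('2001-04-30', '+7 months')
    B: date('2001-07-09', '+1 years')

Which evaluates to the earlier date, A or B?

A

A = 2001-11-30.
B = 2002-07-09.
A is earlier.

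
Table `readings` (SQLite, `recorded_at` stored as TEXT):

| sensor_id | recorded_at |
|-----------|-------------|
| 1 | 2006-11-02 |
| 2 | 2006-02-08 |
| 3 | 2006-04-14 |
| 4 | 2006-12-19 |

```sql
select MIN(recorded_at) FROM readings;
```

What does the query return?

MIN over {2006-02-08, 2006-04-14, 2006-11-02, 2006-12-19}.

2006-02-08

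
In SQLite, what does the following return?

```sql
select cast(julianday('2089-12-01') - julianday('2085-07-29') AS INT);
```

1586

2 days remain in July 2085 after the 29th (31 − 29).
Full months from August 2085 through November 2089 contribute their day counts.
Then 1 day into December 2089.
Total: 2 + 31 + 30 + 31 + 30 + 31 + 31 + 28 + 31 + 30 + 31 + 30 + 31 + 31 + 30 + 31 + 30 + 31 + 31 + 28 + 31 + 30 + 31 + 30 + 31 + 31 + 30 + 31 + 30 + 31 + 31 + 29 + 31 + 30 + 31 + 30 + 31 + 31 + 30 + 31 + 30 + 31 + 31 + 28 + 31 + 30 + 31 + 30 + 31 + 31 + 30 + 31 + 30 + 1 = 1586.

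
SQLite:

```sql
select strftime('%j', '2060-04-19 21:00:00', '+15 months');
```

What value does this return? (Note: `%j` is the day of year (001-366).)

First apply '+15 months': 2060-04-19 21:00:00 → 2061-07-19 21:00:00.
Day-of-year for 2061-07-19: days since 2061-01-01 inclusive = 200, zero-padded to 200.

200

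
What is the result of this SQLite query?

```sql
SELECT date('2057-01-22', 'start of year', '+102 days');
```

2057-04-13

`start of year` rewinds 2057-01-22 to 2057-01-01.
Applying '+102 days' to 2057-01-01: counting 102 days forward gives 2057-04-13.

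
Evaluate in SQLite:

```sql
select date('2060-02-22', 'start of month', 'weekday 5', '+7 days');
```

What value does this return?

2060-02-13

`start of month` rewinds 2060-02-22 to 2060-02-01.
`weekday 5` advances to the next Friday; 2060-02-01 is a Sunday, so it moves forward to 2060-02-06.
Advancing 7 more days within February lands on 2060-02-13.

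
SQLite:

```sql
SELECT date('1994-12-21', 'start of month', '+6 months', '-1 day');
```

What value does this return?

`start of month` rewinds 1994-12-21 to 1994-12-01.
Adding +6 months to 1994-12-01 gives 1995-06-01.
Going back 1 day from 1995-06-01 reaches 1995-05-31 (last day of May, 31 days).

1995-05-31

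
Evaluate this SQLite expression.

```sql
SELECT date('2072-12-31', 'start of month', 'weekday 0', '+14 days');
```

`start of month` rewinds 2072-12-31 to 2072-12-01.
`weekday 0` advances to the next Sunday; 2072-12-01 is a Thursday, so it moves forward to 2072-12-04.
Advancing 14 more days within December lands on 2072-12-18.

2072-12-18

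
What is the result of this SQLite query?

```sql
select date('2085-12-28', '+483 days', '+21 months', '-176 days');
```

2088-08-02

Applying '+483 days' to 2085-12-28: counting 483 days forward gives 2087-04-25.
Adding +21 months to 2087-04-25 gives 2089-01-25.
Applying '-176 days' to 2089-01-25: counting 176 days back gives 2088-08-02.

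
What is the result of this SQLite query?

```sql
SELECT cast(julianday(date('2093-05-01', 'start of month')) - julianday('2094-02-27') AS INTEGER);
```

-302

`start of month` rewinds 2093-05-01 to 2093-05-01.
30 days remain in May 2093 after the 1st (31 − 1).
Full months from June 2093 through January 2094 contribute their day counts.
Then 27 days into February 2094.
Total: 30 + 30 + 31 + 31 + 30 + 31 + 30 + 31 + 31 + 27 = 302.
The subtraction is earlier − later, so the result is −302 → -302.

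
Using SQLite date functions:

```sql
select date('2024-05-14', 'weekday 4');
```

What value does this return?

`weekday 4` advances to the next Thursday; 2024-05-14 is a Tuesday, so it moves forward to 2024-05-16.

2024-05-16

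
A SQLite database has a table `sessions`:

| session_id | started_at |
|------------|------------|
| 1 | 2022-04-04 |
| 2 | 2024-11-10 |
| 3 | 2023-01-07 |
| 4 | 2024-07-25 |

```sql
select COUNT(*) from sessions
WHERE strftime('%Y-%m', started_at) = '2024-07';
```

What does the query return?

Rows with year-month 2024-07: 2024-07-25 → 1.

1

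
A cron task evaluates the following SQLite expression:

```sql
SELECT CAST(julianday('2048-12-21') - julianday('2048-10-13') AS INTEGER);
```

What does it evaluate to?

18 days remain in October 2048 after the 13th (31 − 13).
November 2048: 30 days.
Then 21 days into December 2048.
Total: 18 + 30 + 21 = 69.

69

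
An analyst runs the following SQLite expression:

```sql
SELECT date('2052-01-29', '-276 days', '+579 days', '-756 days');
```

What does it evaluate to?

Applying '-276 days' to 2052-01-29: counting 276 days back gives 2051-04-28.
Applying '+579 days' to 2051-04-28: counting 579 days forward gives 2052-11-27.
Applying '-756 days' to 2052-11-27: counting 756 days back gives 2050-11-02.

2050-11-02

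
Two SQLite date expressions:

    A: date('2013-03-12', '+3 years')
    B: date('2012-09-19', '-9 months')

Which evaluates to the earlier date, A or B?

A = 2016-03-12.
B = 2011-12-19.
B is earlier.

B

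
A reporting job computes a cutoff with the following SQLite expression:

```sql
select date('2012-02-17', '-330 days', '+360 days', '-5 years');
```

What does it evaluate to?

Applying '-330 days' to 2012-02-17: counting 330 days back gives 2011-03-24.
Applying '+360 days' to 2011-03-24: counting 360 days forward gives 2012-03-18.
Adding -5 years to 2012-03-18 gives 2007-03-18.

2007-03-18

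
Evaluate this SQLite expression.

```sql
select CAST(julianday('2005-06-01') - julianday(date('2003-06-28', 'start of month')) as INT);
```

731

`start of month` rewinds 2003-06-28 to 2003-06-01.
29 days remain in June 2003 after the 1st (30 − 1).
Full months from July 2003 through May 2005 contribute their day counts.
Then 1 day into June 2005.
Total: 29 + 31 + 31 + 30 + 31 + 30 + 31 + 31 + 29 + 31 + 30 + 31 + 30 + 31 + 31 + 30 + 31 + 30 + 31 + 31 + 28 + 31 + 30 + 31 + 1 = 731.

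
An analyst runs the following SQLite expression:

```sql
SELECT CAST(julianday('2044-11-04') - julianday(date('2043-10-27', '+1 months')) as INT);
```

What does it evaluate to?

343

Adding +1 month to 2043-10-27 gives 2043-11-27.
3 days remain in November 2043 after the 27th (30 − 27).
Full months from December 2043 through October 2044 contribute their day counts.
Then 4 days into November 2044.
Total: 3 + 31 + 31 + 29 + 31 + 30 + 31 + 30 + 31 + 31 + 30 + 31 + 4 = 343.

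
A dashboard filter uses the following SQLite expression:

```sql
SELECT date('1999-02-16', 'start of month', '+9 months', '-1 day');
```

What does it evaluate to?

1999-10-31

`start of month` rewinds 1999-02-16 to 1999-02-01.
Adding +9 months to 1999-02-01 gives 1999-11-01.
Going back 1 day from 1999-11-01 reaches 1999-10-31 (last day of October, 31 days).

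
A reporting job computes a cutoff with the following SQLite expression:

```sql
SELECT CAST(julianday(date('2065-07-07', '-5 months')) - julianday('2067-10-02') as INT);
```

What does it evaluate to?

-967

Adding -5 months to 2065-07-07 gives 2065-02-07.
21 days remain in February 2065 after the 7th (28 − 7).
Full months from March 2065 through September 2067 contribute their day counts.
Then 2 days into October 2067.
Total: 21 + 31 + 30 + 31 + 30 + 31 + 31 + 30 + 31 + 30 + 31 + 31 + 28 + 31 + 30 + 31 + 30 + 31 + 31 + 30 + 31 + 30 + 31 + 31 + 28 + 31 + 30 + 31 + 30 + 31 + 31 + 30 + 2 = 967.
The subtraction is earlier − later, so the result is −967 → -967.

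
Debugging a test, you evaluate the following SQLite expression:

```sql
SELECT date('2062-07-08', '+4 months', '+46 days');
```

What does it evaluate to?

2062-12-24

Adding +4 months to 2062-07-08 gives 2062-11-08.
Applying '+46 days' to 2062-11-08: counting 46 days forward gives 2062-12-24.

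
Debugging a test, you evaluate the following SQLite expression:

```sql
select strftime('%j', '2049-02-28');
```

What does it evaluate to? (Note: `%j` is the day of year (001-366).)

Day-of-year for 2049-02-28: days since 2049-01-01 inclusive = 59, zero-padded to 059.

059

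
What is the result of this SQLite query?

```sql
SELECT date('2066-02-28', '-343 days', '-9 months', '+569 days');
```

Applying '-343 days' to 2066-02-28: counting 343 days back gives 2065-03-22.
Adding -9 months to 2065-03-22 gives 2064-06-22.
Applying '+569 days' to 2064-06-22: counting 569 days forward gives 2066-01-12.

2066-01-12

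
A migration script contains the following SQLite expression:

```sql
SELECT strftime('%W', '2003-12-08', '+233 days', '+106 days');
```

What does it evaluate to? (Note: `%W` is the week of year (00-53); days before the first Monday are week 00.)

45

First apply '+233 days', '+106 days': 2003-12-08 → 2004-11-11.
2004-11-11 is a Thursday. SQLite's %W counts Mondays since the year started; the result is 45.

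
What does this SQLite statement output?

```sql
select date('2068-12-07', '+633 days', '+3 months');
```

Applying '+633 days' to 2068-12-07: counting 633 days forward gives 2070-09-01.
Adding +3 months to 2070-09-01 gives 2070-12-01.

2070-12-01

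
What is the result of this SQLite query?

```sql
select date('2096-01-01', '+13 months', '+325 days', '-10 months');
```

2097-02-23

Adding +13 months to 2096-01-01 gives 2097-02-01.
Applying '+325 days' to 2097-02-01: counting 325 days forward gives 2097-12-23.
Adding -10 months to 2097-12-23 gives 2097-02-23.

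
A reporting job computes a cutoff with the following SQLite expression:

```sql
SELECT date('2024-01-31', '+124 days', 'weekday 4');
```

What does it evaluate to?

2024-06-06

Applying '+124 days' to 2024-01-31: counting 124 days forward gives 2024-06-03.
`weekday 4` advances to the next Thursday; 2024-06-03 is a Monday, so it moves forward to 2024-06-06.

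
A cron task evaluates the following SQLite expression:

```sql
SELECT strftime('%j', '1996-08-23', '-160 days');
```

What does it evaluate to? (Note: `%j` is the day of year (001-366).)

First apply '-160 days': 1996-08-23 → 1996-03-16.
Day-of-year for 1996-03-16: days since 1996-01-01 inclusive = 76, zero-padded to 076.

076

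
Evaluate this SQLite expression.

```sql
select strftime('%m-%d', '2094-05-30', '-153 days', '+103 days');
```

First apply '-153 days', '+103 days': 2094-05-30 → 2094-04-10.
`%m-%d` extracts the month-day: 04-10.

04-10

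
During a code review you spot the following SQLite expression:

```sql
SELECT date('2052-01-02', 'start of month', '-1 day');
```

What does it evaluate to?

`start of month` rewinds 2052-01-02 to 2052-01-01.
Going back 1 day from 2052-01-01 reaches 2051-12-31 (last day of December, 31 days).

2051-12-31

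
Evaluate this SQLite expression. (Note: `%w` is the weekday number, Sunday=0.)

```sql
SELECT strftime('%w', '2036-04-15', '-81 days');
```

First apply '-81 days': 2036-04-15 → 2036-01-25.
2036-01-25 is a Friday; with Sunday=0 that is 5.

5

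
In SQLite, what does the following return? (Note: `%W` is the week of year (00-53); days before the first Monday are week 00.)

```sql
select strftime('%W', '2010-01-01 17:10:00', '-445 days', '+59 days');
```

49

First apply '-445 days', '+59 days': 2010-01-01 17:10:00 → 2008-12-11 17:10:00.
2008-12-11 is a Thursday. SQLite's %W counts Mondays since the year started; the result is 49.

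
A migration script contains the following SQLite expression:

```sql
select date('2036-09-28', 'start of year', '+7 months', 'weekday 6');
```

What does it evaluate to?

2036-08-02

`start of year` rewinds 2036-09-28 to 2036-01-01.
Adding +7 months to 2036-01-01 gives 2036-08-01.
`weekday 6` advances to the next Saturday; 2036-08-01 is a Friday, so it moves forward to 2036-08-02.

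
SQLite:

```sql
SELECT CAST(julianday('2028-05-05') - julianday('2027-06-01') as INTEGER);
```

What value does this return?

339

29 days remain in June 2027 after the 1st (30 − 1).
Full months from July 2027 through April 2028 contribute their day counts.
Then 5 days into May 2028.
Total: 29 + 31 + 31 + 30 + 31 + 30 + 31 + 31 + 29 + 31 + 30 + 5 = 339.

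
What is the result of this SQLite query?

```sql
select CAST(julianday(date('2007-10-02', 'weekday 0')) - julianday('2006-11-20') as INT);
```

`weekday 0` advances to the next Sunday; 2007-10-02 is a Tuesday, so it moves forward to 2007-10-07.
10 days remain in November 2006 after the 20th (30 − 20).
Full months from December 2006 through September 2007 contribute their day counts.
Then 7 days into October 2007.
Total: 10 + 31 + 31 + 28 + 31 + 30 + 31 + 30 + 31 + 31 + 30 + 7 = 321.

321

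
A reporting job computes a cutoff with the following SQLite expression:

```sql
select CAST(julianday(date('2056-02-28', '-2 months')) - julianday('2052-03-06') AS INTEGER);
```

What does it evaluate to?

Adding -2 months to 2056-02-28 gives 2055-12-28.
25 days remain in March 2052 after the 6th (31 − 6).
Full months from April 2052 through November 2055 contribute their day counts.
Then 28 days into December 2055.
Total: 25 + 30 + 31 + 30 + 31 + 31 + 30 + 31 + 30 + 31 + 31 + 28 + 31 + 30 + 31 + 30 + 31 + 31 + 30 + 31 + 30 + 31 + 31 + 28 + 31 + 30 + 31 + 30 + 31 + 31 + 30 + 31 + 30 + 31 + 31 + 28 + 31 + 30 + 31 + 30 + 31 + 31 + 30 + 31 + 30 + 28 = 1392.

1392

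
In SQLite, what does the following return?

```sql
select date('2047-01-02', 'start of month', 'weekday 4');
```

`start of month` rewinds 2047-01-02 to 2047-01-01.
`weekday 4` advances to the next Thursday; 2047-01-01 is a Tuesday, so it moves forward to 2047-01-03.

2047-01-03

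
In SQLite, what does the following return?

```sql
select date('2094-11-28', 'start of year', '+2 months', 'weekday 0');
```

`start of year` rewinds 2094-11-28 to 2094-01-01.
Adding +2 months to 2094-01-01 gives 2094-03-01.
`weekday 0` advances to the next Sunday; 2094-03-01 is a Monday, so it moves forward to 2094-03-07.

2094-03-07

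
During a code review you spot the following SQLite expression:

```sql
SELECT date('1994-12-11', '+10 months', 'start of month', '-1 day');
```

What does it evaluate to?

1995-09-30

Adding +10 months to 1994-12-11 gives 1995-10-11.
`start of month` rewinds 1995-10-11 to 1995-10-01.
Going back 1 day from 1995-10-01 reaches 1995-09-30 (last day of September, 30 days).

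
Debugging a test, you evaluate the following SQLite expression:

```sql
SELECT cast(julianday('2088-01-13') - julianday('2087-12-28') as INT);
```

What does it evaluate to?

3 days remain in December 2087 after the 28th (31 − 28).
Then 13 days into January 2088.
Total: 3 + 13 = 16.

16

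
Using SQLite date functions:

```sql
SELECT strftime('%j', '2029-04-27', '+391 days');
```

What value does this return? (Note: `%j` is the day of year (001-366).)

First apply '+391 days': 2029-04-27 → 2030-05-23.
Day-of-year for 2030-05-23: days since 2030-01-01 inclusive = 143, zero-padded to 143.

143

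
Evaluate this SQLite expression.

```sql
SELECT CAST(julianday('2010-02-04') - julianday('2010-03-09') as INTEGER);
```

24 days remain in February 2010 after the 4th (28 − 4).
Then 9 days into March 2010.
Total: 24 + 9 = 33.
The subtraction is earlier − later, so the result is −33 → -33.

-33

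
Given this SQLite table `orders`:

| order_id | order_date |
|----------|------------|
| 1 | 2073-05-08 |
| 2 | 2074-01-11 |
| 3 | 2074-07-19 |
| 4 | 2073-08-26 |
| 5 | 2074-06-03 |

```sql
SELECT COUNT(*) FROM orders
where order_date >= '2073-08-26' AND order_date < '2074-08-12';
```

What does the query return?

Rows in [2073-08-26, 2074-08-12): 2074-01-11, 2074-07-19, 2073-08-26, 2074-06-03 → 4 rows.

4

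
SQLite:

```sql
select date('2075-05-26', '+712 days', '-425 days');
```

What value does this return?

2076-03-08

Applying '+712 days' to 2075-05-26: counting 712 days forward gives 2077-05-07.
Applying '-425 days' to 2077-05-07: counting 425 days back gives 2076-03-08.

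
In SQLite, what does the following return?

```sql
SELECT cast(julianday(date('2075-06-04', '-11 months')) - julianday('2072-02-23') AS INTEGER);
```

Adding -11 months to 2075-06-04 gives 2074-07-04.
6 days remain in February 2072 after the 23rd (29 − 23).
Full months from March 2072 through June 2074 contribute their day counts.
Then 4 days into July 2074.
Total: 6 + 31 + 30 + 31 + 30 + 31 + 31 + 30 + 31 + 30 + 31 + 31 + 28 + 31 + 30 + 31 + 30 + 31 + 31 + 30 + 31 + 30 + 31 + 31 + 28 + 31 + 30 + 31 + 30 + 4 = 862.

862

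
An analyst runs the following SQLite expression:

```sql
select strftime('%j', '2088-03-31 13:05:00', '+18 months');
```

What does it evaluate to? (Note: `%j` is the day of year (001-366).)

274

First apply '+18 months': 2088-03-31 13:05:00 → 2089-10-01 13:05:00.
Day-of-year for 2089-10-01: days since 2089-01-01 inclusive = 274, zero-padded to 274.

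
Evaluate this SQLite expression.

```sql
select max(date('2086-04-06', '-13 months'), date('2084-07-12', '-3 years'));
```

date('2086-04-06', '-13 months') → 2085-03-06.
date('2084-07-12', '-3 years') → 2081-07-12.
Later of the two is 2085-03-06.

2085-03-06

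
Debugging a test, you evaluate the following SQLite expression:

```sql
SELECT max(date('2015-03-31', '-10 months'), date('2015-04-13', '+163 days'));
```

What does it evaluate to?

date('2015-03-31', '-10 months') → 2014-05-31.
date('2015-04-13', '+163 days') → 2015-09-23.
Later of the two is 2015-09-23.

2015-09-23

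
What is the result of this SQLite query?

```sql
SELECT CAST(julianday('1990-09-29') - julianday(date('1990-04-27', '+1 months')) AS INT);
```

125

Adding +1 month to 1990-04-27 gives 1990-05-27.
4 days remain in May 1990 after the 27th (31 − 27).
June 1990: 30 days.
July 1990: 31 days.
August 1990: 31 days.
Then 29 days into September 1990.
Total: 4 + 30 + 31 + 31 + 29 = 125.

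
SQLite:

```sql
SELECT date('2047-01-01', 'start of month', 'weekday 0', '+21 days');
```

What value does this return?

`start of month` rewinds 2047-01-01 to 2047-01-01.
`weekday 0` advances to the next Sunday; 2047-01-01 is a Tuesday, so it moves forward to 2047-01-06.
Advancing 21 more days within January lands on 2047-01-27.

2047-01-27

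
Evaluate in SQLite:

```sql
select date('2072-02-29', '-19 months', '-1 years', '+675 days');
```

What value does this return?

2071-06-04

Adding -19 months to 2072-02-29 gives 2070-07-29.
Adding -1 year to 2070-07-29 gives 2069-07-29.
Applying '+675 days' to 2069-07-29: counting 675 days forward gives 2071-06-04.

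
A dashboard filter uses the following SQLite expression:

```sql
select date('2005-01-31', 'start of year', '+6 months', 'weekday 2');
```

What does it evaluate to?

`start of year` rewinds 2005-01-31 to 2005-01-01.
Adding +6 months to 2005-01-01 gives 2005-07-01.
`weekday 2` advances to the next Tuesday; 2005-07-01 is a Friday, so it moves forward to 2005-07-05.

2005-07-05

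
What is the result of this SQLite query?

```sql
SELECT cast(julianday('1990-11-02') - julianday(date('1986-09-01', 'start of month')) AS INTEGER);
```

`start of month` rewinds 1986-09-01 to 1986-09-01.
29 days remain in September 1986 after the 1st (30 − 1).
Full months from October 1986 through October 1990 contribute their day counts.
Then 2 days into November 1990.
Total: 29 + 31 + 30 + 31 + 31 + 28 + 31 + 30 + 31 + 30 + 31 + 31 + 30 + 31 + 30 + 31 + 31 + 29 + 31 + 30 + 31 + 30 + 31 + 31 + 30 + 31 + 30 + 31 + 31 + 28 + 31 + 30 + 31 + 30 + 31 + 31 + 30 + 31 + 30 + 31 + 31 + 28 + 31 + 30 + 31 + 30 + 31 + 31 + 30 + 31 + 2 = 1523.

1523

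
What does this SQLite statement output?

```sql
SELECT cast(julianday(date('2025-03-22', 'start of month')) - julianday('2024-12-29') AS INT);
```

62

`start of month` rewinds 2025-03-22 to 2025-03-01.
2 days remain in December 2024 after the 29th (31 − 29).
January 2025: 31 days.
February 2025: 28 days.
Then 1 day into March 2025.
Total: 2 + 31 + 28 + 1 = 62.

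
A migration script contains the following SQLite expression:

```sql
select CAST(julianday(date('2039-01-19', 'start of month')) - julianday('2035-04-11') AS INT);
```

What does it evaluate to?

1361

`start of month` rewinds 2039-01-19 to 2039-01-01.
19 days remain in April 2035 after the 11th (30 − 11).
Full months from May 2035 through December 2038 contribute their day counts.
Then 1 day into January 2039.
Total: 19 + 31 + 30 + 31 + 31 + 30 + 31 + 30 + 31 + 31 + 29 + 31 + 30 + 31 + 30 + 31 + 31 + 30 + 31 + 30 + 31 + 31 + 28 + 31 + 30 + 31 + 30 + 31 + 31 + 30 + 31 + 30 + 31 + 31 + 28 + 31 + 30 + 31 + 30 + 31 + 31 + 30 + 31 + 30 + 31 + 1 = 1361.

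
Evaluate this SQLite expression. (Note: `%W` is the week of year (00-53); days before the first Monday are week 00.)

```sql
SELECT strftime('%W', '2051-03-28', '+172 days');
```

First apply '+172 days': 2051-03-28 → 2051-09-16.
2051-09-16 is a Saturday. SQLite's %W counts Mondays since the year started; the result is 37.

37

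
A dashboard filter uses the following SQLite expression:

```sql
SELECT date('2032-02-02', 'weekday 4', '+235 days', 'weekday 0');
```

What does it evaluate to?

`weekday 4` advances to the next Thursday; 2032-02-02 is a Monday, so it moves forward to 2032-02-05.
Applying '+235 days' to 2032-02-05: counting 235 days forward gives 2032-09-27.
`weekday 0` advances to the next Sunday; 2032-09-27 is a Monday, so it moves forward to 2032-10-03.

2032-10-03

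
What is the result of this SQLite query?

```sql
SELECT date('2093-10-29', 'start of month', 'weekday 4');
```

2093-10-01

`start of month` rewinds 2093-10-29 to 2093-10-01.
`weekday 4` advances to the next Thursday; 2093-10-01 is already a Thursday, so it stays at 2093-10-01.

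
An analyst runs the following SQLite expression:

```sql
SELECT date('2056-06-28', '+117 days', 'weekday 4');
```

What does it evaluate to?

2056-10-26

Applying '+117 days' to 2056-06-28: counting 117 days forward gives 2056-10-23.
`weekday 4` advances to the next Thursday; 2056-10-23 is a Monday, so it moves forward to 2056-10-26.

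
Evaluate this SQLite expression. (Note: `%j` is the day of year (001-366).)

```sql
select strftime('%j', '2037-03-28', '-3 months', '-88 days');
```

First apply '-3 months', '-88 days': 2037-03-28 → 2036-10-01.
Day-of-year for 2036-10-01: days since 2036-01-01 inclusive = 275, zero-padded to 275.

275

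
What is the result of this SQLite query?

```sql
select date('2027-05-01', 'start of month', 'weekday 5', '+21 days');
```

2027-05-28

`start of month` rewinds 2027-05-01 to 2027-05-01.
`weekday 5` advances to the next Friday; 2027-05-01 is a Saturday, so it moves forward to 2027-05-07.
Advancing 21 more days within May lands on 2027-05-28.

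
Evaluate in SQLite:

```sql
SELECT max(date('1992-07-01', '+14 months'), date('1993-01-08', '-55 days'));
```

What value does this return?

date('1992-07-01', '+14 months') → 1993-09-01.
date('1993-01-08', '-55 days') → 1992-11-14.
Later of the two is 1993-09-01.

1993-09-01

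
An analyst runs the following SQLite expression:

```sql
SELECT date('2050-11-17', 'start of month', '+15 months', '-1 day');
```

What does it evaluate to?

`start of month` rewinds 2050-11-17 to 2050-11-01.
Adding +15 months to 2050-11-01 gives 2052-02-01.
Going back 1 day from 2052-02-01 reaches 2052-01-31 (last day of January, 31 days).

2052-01-31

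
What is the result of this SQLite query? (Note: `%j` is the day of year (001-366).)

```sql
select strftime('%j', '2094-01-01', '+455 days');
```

First apply '+455 days': 2094-01-01 → 2095-04-01.
Day-of-year for 2095-04-01: days since 2095-01-01 inclusive = 91, zero-padded to 091.

091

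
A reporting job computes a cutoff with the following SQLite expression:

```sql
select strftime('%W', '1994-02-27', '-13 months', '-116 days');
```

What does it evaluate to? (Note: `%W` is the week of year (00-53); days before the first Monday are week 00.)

39

First apply '-13 months', '-116 days': 1994-02-27 → 1992-10-03.
1992-10-03 is a Saturday. SQLite's %W counts Mondays since the year started; the result is 39.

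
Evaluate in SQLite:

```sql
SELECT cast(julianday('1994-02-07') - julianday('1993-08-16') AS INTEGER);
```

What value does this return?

15 days remain in August 1993 after the 16th (31 − 16).
September 1993: 30 days.
October 1993: 31 days.
November 1993: 30 days.
December 1993: 31 days.
January 1994: 31 days.
Then 7 days into February 1994.
Total: 15 + 30 + 31 + 30 + 31 + 31 + 7 = 175.

175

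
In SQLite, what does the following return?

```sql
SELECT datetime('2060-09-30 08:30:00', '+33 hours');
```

+33 hours from 2060-09-30 08:30:00 is 2060-10-01 17:30:00 (crosses midnight).

2060-10-01 17:30:00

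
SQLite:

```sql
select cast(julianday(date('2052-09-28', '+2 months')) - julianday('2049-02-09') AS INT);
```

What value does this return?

1388

Adding +2 months to 2052-09-28 gives 2052-11-28.
19 days remain in February 2049 after the 9th (28 − 9).
Full months from March 2049 through October 2052 contribute their day counts.
Then 28 days into November 2052.
Total: 19 + 31 + 30 + 31 + 30 + 31 + 31 + 30 + 31 + 30 + 31 + 31 + 28 + 31 + 30 + 31 + 30 + 31 + 31 + 30 + 31 + 30 + 31 + 31 + 28 + 31 + 30 + 31 + 30 + 31 + 31 + 30 + 31 + 30 + 31 + 31 + 29 + 31 + 30 + 31 + 30 + 31 + 31 + 30 + 31 + 28 = 1388.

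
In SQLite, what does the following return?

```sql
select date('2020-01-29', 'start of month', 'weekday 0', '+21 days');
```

2020-01-26

`start of month` rewinds 2020-01-29 to 2020-01-01.
`weekday 0` advances to the next Sunday; 2020-01-01 is a Wednesday, so it moves forward to 2020-01-05.
Advancing 21 more days within January lands on 2020-01-26.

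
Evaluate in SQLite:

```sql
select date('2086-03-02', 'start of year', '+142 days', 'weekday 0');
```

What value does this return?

`start of year` rewinds 2086-03-02 to 2086-01-01.
Applying '+142 days' to 2086-01-01: counting 142 days forward gives 2086-05-23.
`weekday 0` advances to the next Sunday; 2086-05-23 is a Thursday, so it moves forward to 2086-05-26.

2086-05-26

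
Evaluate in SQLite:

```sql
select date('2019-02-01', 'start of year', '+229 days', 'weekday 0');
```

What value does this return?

`start of year` rewinds 2019-02-01 to 2019-01-01.
Applying '+229 days' to 2019-01-01: counting 229 days forward gives 2019-08-18.
`weekday 0` advances to the next Sunday; 2019-08-18 is already a Sunday, so it stays at 2019-08-18.

2019-08-18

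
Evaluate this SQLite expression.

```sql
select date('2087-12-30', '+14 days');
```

2088-01-13

December 2087 has 31 days; 1 remain after the 30th, so 2 days reach 2088-01-01.
Advancing 12 more days within January lands on 2088-01-13.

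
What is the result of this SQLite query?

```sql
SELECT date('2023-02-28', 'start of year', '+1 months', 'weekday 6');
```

`start of year` rewinds 2023-02-28 to 2023-01-01.
Adding +1 month to 2023-01-01 gives 2023-02-01.
`weekday 6` advances to the next Saturday; 2023-02-01 is a Wednesday, so it moves forward to 2023-02-04.

2023-02-04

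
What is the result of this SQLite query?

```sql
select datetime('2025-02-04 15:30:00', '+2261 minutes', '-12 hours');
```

2025-02-05 17:11:00

2261 minutes = 37h 41m; +2261 minutes from 2025-02-04 15:30:00 is 2025-02-06 05:11:00 (crosses midnight).
-12 hours from 2025-02-06 05:11:00 is 2025-02-05 17:11:00 (crosses midnight).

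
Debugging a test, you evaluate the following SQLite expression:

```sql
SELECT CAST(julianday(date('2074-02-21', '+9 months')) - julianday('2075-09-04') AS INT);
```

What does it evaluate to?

Adding +9 months to 2074-02-21 gives 2074-11-21.
9 days remain in November 2074 after the 21st (30 − 21).
Full months from December 2074 through August 2075 contribute their day counts.
Then 4 days into September 2075.
Total: 9 + 31 + 31 + 28 + 31 + 30 + 31 + 30 + 31 + 31 + 4 = 287.
The subtraction is earlier − later, so the result is −287 → -287.

-287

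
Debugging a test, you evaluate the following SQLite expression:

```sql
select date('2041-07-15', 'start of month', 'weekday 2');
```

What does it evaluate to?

`start of month` rewinds 2041-07-15 to 2041-07-01.
`weekday 2` advances to the next Tuesday; 2041-07-01 is a Monday, so it moves forward to 2041-07-02.

2041-07-02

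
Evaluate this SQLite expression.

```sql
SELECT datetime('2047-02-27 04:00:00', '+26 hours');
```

+26 hours from 2047-02-27 04:00:00 is 2047-02-28 06:00:00 (crosses midnight).

2047-02-28 06:00:00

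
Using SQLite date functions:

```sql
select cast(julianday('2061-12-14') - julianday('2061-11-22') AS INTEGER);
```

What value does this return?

22

8 days remain in November 2061 after the 22nd (30 − 22).
Then 14 days into December 2061.
Total: 8 + 14 = 22.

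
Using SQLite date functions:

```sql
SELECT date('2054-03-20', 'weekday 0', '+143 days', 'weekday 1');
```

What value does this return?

2054-08-17

`weekday 0` advances to the next Sunday; 2054-03-20 is a Friday, so it moves forward to 2054-03-22.
Applying '+143 days' to 2054-03-22: counting 143 days forward gives 2054-08-12.
`weekday 1` advances to the next Monday; 2054-08-12 is a Wednesday, so it moves forward to 2054-08-17.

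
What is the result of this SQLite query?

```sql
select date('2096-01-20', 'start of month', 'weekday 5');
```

`start of month` rewinds 2096-01-20 to 2096-01-01.
`weekday 5` advances to the next Friday; 2096-01-01 is a Sunday, so it moves forward to 2096-01-06.

2096-01-06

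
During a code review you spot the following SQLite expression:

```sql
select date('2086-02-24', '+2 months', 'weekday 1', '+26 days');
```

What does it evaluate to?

2086-05-25

Adding +2 months to 2086-02-24 gives 2086-04-24.
`weekday 1` advances to the next Monday; 2086-04-24 is a Wednesday, so it moves forward to 2086-04-29.
April 2086 has 30 days; 1 remain after the 29th, so 2 days reach 2086-05-01.
Advancing 24 more days within May lands on 2086-05-25.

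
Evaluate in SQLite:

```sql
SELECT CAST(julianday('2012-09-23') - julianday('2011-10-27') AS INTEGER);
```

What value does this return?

332

4 days remain in October 2011 after the 27th (31 − 27).
Full months from November 2011 through August 2012 contribute their day counts.
Then 23 days into September 2012.
Total: 4 + 30 + 31 + 31 + 29 + 31 + 30 + 31 + 30 + 31 + 31 + 23 = 332.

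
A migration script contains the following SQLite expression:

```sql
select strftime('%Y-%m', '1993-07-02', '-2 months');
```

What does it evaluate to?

1993-05

First apply '-2 months': 1993-07-02 → 1993-05-02.
`%Y-%m` extracts the year-month: 1993-05.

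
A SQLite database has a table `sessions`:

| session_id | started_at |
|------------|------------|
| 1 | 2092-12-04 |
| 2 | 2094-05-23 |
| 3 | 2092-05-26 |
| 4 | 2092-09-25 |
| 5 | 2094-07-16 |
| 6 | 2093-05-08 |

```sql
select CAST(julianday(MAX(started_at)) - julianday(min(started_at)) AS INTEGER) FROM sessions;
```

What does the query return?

781

MIN = 2092-05-26, MAX = 2094-07-16.
5 days remain in May 2092 after the 26th (31 − 26).
Full months from June 2092 through June 2094 contribute their day counts.
Then 16 days into July 2094.
Total: 5 + 30 + 31 + 31 + 30 + 31 + 30 + 31 + 31 + 28 + 31 + 30 + 31 + 30 + 31 + 31 + 30 + 31 + 30 + 31 + 31 + 28 + 31 + 30 + 31 + 30 + 16 = 781.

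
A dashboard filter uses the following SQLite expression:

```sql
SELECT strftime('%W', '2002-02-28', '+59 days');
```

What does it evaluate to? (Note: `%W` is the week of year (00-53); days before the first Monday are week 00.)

First apply '+59 days': 2002-02-28 → 2002-04-28.
2002-04-28 is a Sunday. SQLite's %W counts Mondays since the year started; the result is 16.

16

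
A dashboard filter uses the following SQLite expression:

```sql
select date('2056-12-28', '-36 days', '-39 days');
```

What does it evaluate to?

Going back 28 days from 2056-12-28 reaches 2056-11-30 (last day of November, 30 days).
Going back 8 days within November lands on 2056-11-22.
Going back 22 days from 2056-11-22 reaches 2056-10-31 (last day of October, 31 days).
Going back 17 days within October lands on 2056-10-14.

2056-10-14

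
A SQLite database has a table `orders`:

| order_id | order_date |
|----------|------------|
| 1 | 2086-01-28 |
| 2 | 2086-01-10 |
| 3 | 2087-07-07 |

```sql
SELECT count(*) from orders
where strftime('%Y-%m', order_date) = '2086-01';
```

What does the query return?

Rows with year-month 2086-01: 2086-01-28, 2086-01-10 → 2.

2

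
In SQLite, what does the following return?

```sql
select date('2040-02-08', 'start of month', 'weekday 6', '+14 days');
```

`start of month` rewinds 2040-02-08 to 2040-02-01.
`weekday 6` advances to the next Saturday; 2040-02-01 is a Wednesday, so it moves forward to 2040-02-04.
Advancing 14 more days within February lands on 2040-02-18.

2040-02-18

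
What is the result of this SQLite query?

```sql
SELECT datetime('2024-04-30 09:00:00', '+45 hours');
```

2024-05-02 06:00:00

+45 hours from 2024-04-30 09:00:00 is 2024-05-02 06:00:00 (crosses midnight).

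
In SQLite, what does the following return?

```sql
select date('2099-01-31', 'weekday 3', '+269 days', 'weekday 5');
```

`weekday 3` advances to the next Wednesday; 2099-01-31 is a Saturday, so it moves forward to 2099-02-04.
Applying '+269 days' to 2099-02-04: counting 269 days forward gives 2099-10-31.
`weekday 5` advances to the next Friday; 2099-10-31 is a Saturday, so it moves forward to 2099-11-06.

2099-11-06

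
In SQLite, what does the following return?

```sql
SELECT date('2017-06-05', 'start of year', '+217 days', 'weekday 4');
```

2017-08-10

`start of year` rewinds 2017-06-05 to 2017-01-01.
Applying '+217 days' to 2017-01-01: counting 217 days forward gives 2017-08-06.
`weekday 4` advances to the next Thursday; 2017-08-06 is a Sunday, so it moves forward to 2017-08-10.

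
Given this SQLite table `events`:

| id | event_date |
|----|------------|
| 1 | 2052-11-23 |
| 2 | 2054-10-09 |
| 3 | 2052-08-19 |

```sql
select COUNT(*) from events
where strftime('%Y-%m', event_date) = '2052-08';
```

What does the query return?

1

Rows with year-month 2052-08: 2052-08-19 → 1.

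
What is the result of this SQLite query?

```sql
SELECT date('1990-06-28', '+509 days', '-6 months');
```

1991-05-19

Applying '+509 days' to 1990-06-28: counting 509 days forward gives 1991-11-19.
Adding -6 months to 1991-11-19 gives 1991-05-19.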